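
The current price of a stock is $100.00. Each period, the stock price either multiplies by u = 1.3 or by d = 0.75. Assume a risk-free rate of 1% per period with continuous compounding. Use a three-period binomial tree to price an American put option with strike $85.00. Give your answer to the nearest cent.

Risk-neutral probability p = (e^0.01 − 0.75)/(1.3 − 0.75) = 0.2601/0.5500 = 0.4728
Terminal stock prices: S_uuu = 219.7, S_uud = 126.8, S_udd = 73.12, S_ddd = 42.19
Terminal payoffs (K − S): max(-134.7, 0) = 0, max(-41.75, 0) = 0, max(11.88, 0) = 11.88, max(42.81, 0) = 42.81
Node uu (S = 169): continuation = e^(−0.01)·[0.4728·0.0000 + 0.5272·0.0000] = 0.0000; exercise value = 0.0000 ≤ continuation, so V_uu = 0.0000
Node ud (S = 97.5): continuation = e^(−0.01)·[0.4728·0.0000 + 0.5272·11.8750] = 6.1980; exercise value = 0.0000 ≤ continuation, so V_ud = 6.1980
Node dd (S = 56.25): continuation = e^(−0.01)·[0.4728·11.8750 + 0.5272·42.8125] = 27.9042; exercise value = 28.7500 > continuation, so V_dd = 28.7500 (exercise)
Node u (S = 130): continuation = e^(−0.01)·[0.4728·0.0000 + 0.5272·6.1980] = 3.2350; exercise value = 0.0000 ≤ continuation, so V_u = 3.2350
Node d (S = 75): continuation = e^(−0.01)·[0.4728·6.1980 + 0.5272·28.7500] = 17.9070; exercise value = 10.0000 ≤ continuation, so V_d = 17.9070
Node 0 (S = 100): continuation = e^(−0.01)·[0.4728·3.2350 + 0.5272·17.9070] = 10.8606; exercise value = 0.0000 ≤ continuation, so V_0 = 10.8606

$10.86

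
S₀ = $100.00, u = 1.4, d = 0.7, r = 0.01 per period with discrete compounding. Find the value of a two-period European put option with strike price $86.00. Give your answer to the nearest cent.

Risk-neutral probability p = (1 + 0.01 − 0.7)/(1.4 − 0.7) = 0.3100/0.7000 = 0.4429
Terminal stock prices: S_uu = 196, S_ud = 98, S_dd = 49
Terminal payoffs (K − S): max(-110, 0) = 0, max(-12, 0) = 0, max(37, 0) = 37
Node u (S = 140): V_u = 1/1.01·[0.4429·0.0000 + 0.5571·0.0000] = 0.0000
Node d (S = 70): V_d = 1/1.01·[0.4429·0.0000 + 0.5571·37.0000] = 20.4102
Node 0 (S = 100): V_0 = 1/1.01·[0.4429·0.0000 + 0.5571·20.4102] = 11.2588

$11.26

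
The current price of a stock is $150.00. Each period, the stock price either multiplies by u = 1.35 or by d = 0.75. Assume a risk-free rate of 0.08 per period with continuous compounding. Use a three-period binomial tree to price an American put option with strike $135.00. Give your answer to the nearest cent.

Risk-neutral probability p = (e^0.08 − 0.75)/(1.35 − 0.75) = 0.3333/0.6000 = 0.5555
Terminal stock prices: S_uuu = 369.1, S_uud = 205, S_udd = 113.9, S_ddd = 63.28
Terminal payoffs (K − S): max(-234.1, 0) = 0, max(-70.03, 0) = 0, max(21.09, 0) = 21.09, max(71.72, 0) = 71.72
Node uu (S = 273.4): continuation = e^(−0.08)·[0.5555·0.0000 + 0.4445·0.0000] = 0.0000; exercise value = 0.0000 ≤ continuation, so V_uu = 0.0000
Node ud (S = 151.9): continuation = e^(−0.08)·[0.5555·0.0000 + 0.4445·21.0938] = 8.6557; exercise value = 0.0000 ≤ continuation, so V_ud = 8.6557
Node dd (S = 84.38): continuation = e^(−0.08)·[0.5555·21.0938 + 0.4445·71.7188] = 40.2457; exercise value = 50.6250 > continuation, so V_dd = 50.6250 (exercise)
Node u (S = 202.5): continuation = e^(−0.08)·[0.5555·0.0000 + 0.4445·8.6557] = 3.5518; exercise value = 0.0000 ≤ continuation, so V_u = 3.5518
Node d (S = 112.5): continuation = e^(−0.08)·[0.5555·8.6557 + 0.4445·50.6250] = 25.2121; exercise value = 22.5000 ≤ continuation, so V_d = 25.2121
Node 0 (S = 150): continuation = e^(−0.08)·[0.5555·3.5518 + 0.4445·25.2121] = 12.1669; exercise value = 0.0000 ≤ continuation, so V_0 = 12.1669

$12.17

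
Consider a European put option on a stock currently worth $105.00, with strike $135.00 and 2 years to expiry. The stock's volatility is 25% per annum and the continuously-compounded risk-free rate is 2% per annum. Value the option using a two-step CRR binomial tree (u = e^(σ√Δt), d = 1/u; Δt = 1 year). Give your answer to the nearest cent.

$33.07

CRR parameters: u = e^(σ√Δt) = e^(0.25·√1) = 1.2840, d = 1/u = 0.7788
Per-period rate: rΔt = 0.02·1 = 0.02, so R = e^0.02 = 1.0202
Risk-neutral probability p = (e^0.02 − 0.7788)/(1.2840 − 0.7788) = 0.2414/0.5052 = 0.4778
Terminal stock prices: S_uu = 173.1, S_ud = 105, S_dd = 63.69
Terminal payoffs (K − S): max(-38.12, 0) = 0, max(30, 0) = 30, max(71.31, 0) = 71.31
Node u (S = 134.8): V_u = e^(−0.02)·[0.4778·0.0000 + 0.5222·30.0000] = 15.3555
Node d (S = 81.77): V_d = e^(−0.02)·[0.4778·30.0000 + 0.5222·71.3143] = 50.5527
Node 0 (S = 105): V_0 = e^(−0.02)·[0.4778·15.3555 + 0.5222·50.5527] = 33.0672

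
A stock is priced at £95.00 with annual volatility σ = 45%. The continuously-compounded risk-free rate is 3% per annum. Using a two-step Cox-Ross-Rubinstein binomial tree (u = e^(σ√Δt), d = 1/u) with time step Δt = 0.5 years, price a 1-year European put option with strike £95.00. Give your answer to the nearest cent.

£13.40

CRR parameters: u = e^(σ√Δt) = e^(0.45·√0.5) = 1.3746, d = 1/u = 0.7275
Per-period rate: rΔt = 0.03·0.5 = 0.015, so R = e^0.015 = 1.0151
Risk-neutral probability p = (e^0.015 − 0.7275)/(1.3746 − 0.7275) = 0.2877/0.6472 = 0.4445
Terminal stock prices: S_uu = 179.5, S_ud = 95, S_dd = 50.27
Terminal payoffs (K − S): max(-84.52, 0) = 0, max(0, 0) = 0, max(44.73, 0) = 44.73
Node u (S = 130.6): V_u = e^(−0.015)·[0.4445·0.0000 + 0.5555·0.0000] = 0.0000
Node d (S = 69.11): V_d = e^(−0.015)·[0.4445·0.0000 + 0.5555·44.7264] = 24.4771
Node 0 (S = 95): V_0 = e^(−0.015)·[0.4445·0.0000 + 0.5555·24.4771] = 13.3954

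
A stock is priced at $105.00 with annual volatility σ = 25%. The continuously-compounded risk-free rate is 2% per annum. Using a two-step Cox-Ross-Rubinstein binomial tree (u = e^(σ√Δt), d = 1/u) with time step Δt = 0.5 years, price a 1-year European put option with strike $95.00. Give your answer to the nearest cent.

CRR parameters: u = e^(σ√Δt) = e^(0.25·√0.5) = 1.1934, d = 1/u = 0.8380
Per-period rate: rΔt = 0.02·0.5 = 0.01, so R = e^0.01 = 1.0101
Risk-neutral probability p = (e^0.01 − 0.8380)/(1.1934 − 0.8380) = 0.1721/0.3554 = 0.4842
Terminal stock prices: S_uu = 149.5, S_ud = 105, S_dd = 73.73
Terminal payoffs (K − S): max(-54.53, 0) = 0, max(-10, 0) = 0, max(21.27, 0) = 21.27
Node u (S = 125.3): V_u = e^(−0.01)·[0.4842·0.0000 + 0.5158·0.0000] = 0.0000
Node d (S = 87.99): V_d = e^(−0.01)·[0.4842·0.0000 + 0.5158·21.2702] = 10.8620
Node 0 (S = 105): V_0 = e^(−0.01)·[0.4842·0.0000 + 0.5158·10.8620] = 5.5469

$5.55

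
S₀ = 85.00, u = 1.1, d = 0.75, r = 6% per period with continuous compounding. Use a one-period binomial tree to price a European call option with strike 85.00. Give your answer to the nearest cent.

Risk-neutral probability p = (e^0.06 − 0.75)/(1.1 − 0.75) = 0.3118/0.3500 = 0.8910
Terminal stock prices: S_u = 93.5, S_d = 63.75
Terminal payoffs (S − K): max(8.5, 0) = 8.5, max(-21.25, 0) = 0
Node 0 (S = 85): V_0 = e^(−0.06)·[0.8910·8.5000 + 0.1090·0.0000] = 7.1321

7.13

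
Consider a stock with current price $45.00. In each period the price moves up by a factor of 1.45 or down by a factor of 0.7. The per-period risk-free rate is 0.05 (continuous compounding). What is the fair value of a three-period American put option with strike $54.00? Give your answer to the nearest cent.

Risk-neutral probability p = (e^0.05 − 0.7)/(1.45 − 0.7) = 0.3513/0.7500 = 0.4684
Terminal stock prices: S_uuu = 137.2, S_uud = 66.23, S_udd = 31.97, S_ddd = 15.43
Terminal payoffs (K − S): max(-83.19, 0) = 0, max(-12.23, 0) = 0, max(22.03, 0) = 22.03, max(38.57, 0) = 38.57
Node uu (S = 94.61): continuation = e^(−0.05)·[0.4684·0.0000 + 0.5316·0.0000] = 0.0000; exercise value = 0.0000 ≤ continuation, so V_uu = 0.0000
Node ud (S = 45.67): continuation = e^(−0.05)·[0.4684·0.0000 + 0.5316·22.0275] = 11.1395; exercise value = 8.3250 ≤ continuation, so V_ud = 11.1395
Node dd (S = 22.05): continuation = e^(−0.05)·[0.4684·22.0275 + 0.5316·38.5650] = 29.3164; exercise value = 31.9500 > continuation, so V_dd = 31.9500 (exercise)
Node u (S = 65.25): continuation = e^(−0.05)·[0.4684·0.0000 + 0.5316·11.1395] = 5.6334; exercise value = 0.0000 ≤ continuation, so V_u = 5.6334
Node d (S = 31.5): continuation = e^(−0.05)·[0.4684·11.1395 + 0.5316·31.9500] = 21.1203; exercise value = 22.5000 > continuation, so V_d = 22.5000 (exercise)
Node 0 (S = 45): continuation = e^(−0.05)·[0.4684·5.6334 + 0.5316·22.5000] = 13.8883; exercise value = 9.0000 ≤ continuation, so V_0 = 13.8883

$13.89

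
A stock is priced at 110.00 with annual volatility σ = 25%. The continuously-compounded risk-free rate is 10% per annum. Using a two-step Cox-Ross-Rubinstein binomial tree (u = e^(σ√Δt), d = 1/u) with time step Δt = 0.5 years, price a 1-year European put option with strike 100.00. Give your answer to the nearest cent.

3.29

CRR parameters: u = e^(σ√Δt) = e^(0.25·√0.5) = 1.1934, d = 1/u = 0.8380
Per-period rate: rΔt = 0.1·0.5 = 0.05, so R = e^0.05 = 1.0513
Risk-neutral probability p = (e^0.05 − 0.8380)/(1.1934 − 0.8380) = 0.2133/0.3554 = 0.6002
Terminal stock prices: S_uu = 156.7, S_ud = 110, S_dd = 77.24
Terminal payoffs (K − S): max(-56.65, 0) = 0, max(-10, 0) = 0, max(22.76, 0) = 22.76
Node u (S = 131.3): V_u = e^(−0.05)·[0.6002·0.0000 + 0.3998·0.0000] = 0.0000
Node d (S = 92.18): V_d = e^(−0.05)·[0.6002·0.0000 + 0.3998·22.7593] = 8.6557
Node 0 (S = 110): V_0 = e^(−0.05)·[0.6002·0.0000 + 0.3998·8.6557] = 3.2919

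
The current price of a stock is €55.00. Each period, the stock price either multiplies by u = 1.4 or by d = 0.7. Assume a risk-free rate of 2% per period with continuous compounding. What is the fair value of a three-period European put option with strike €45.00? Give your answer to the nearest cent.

€6.70

Risk-neutral probability p = (e^0.02 − 0.7)/(1.4 − 0.7) = 0.3202/0.7000 = 0.4574
Terminal stock prices: S_uuu = 150.9, S_uud = 75.46, S_udd = 37.73, S_ddd = 18.86
Terminal payoffs (K − S): max(-105.9, 0) = 0, max(-30.46, 0) = 0, max(7.27, 0) = 7.27, max(26.14, 0) = 26.14
Node uu (S = 107.8): V_uu = e^(−0.02)·[0.4574·0.0000 + 0.5426·0.0000] = 0.0000
Node ud (S = 53.9): V_ud = e^(−0.02)·[0.4574·0.0000 + 0.5426·7.2700] = 3.8664
Node dd (S = 26.95): V_dd = e^(−0.02)·[0.4574·7.2700 + 0.5426·26.1350] = 17.1589
Node u (S = 77): V_u = e^(−0.02)·[0.4574·0.0000 + 0.5426·3.8664] = 2.0562
Node d (S = 38.5): V_d = e^(−0.02)·[0.4574·3.8664 + 0.5426·17.1589] = 10.8591
Node 0 (S = 55): V_0 = e^(−0.02)·[0.4574·2.0562 + 0.5426·10.8591] = 6.6971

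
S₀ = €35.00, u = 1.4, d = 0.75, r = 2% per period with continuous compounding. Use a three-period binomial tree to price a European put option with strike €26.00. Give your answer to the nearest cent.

Risk-neutral probability p = (e^0.02 − 0.75)/(1.4 − 0.75) = 0.2702/0.6500 = 0.4157
Terminal stock prices: S_uuu = 96.04, S_uud = 51.45, S_udd = 27.56, S_ddd = 14.77
Terminal payoffs (K − S): max(-70.04, 0) = 0, max(-25.45, 0) = 0, max(-1.562, 0) = 0, max(11.23, 0) = 11.23
Node uu (S = 68.6): V_uu = e^(−0.02)·[0.4157·0.0000 + 0.5843·0.0000] = 0.0000
Node ud (S = 36.75): V_ud = e^(−0.02)·[0.4157·0.0000 + 0.5843·0.0000] = 0.0000
Node dd (S = 19.69): V_dd = e^(−0.02)·[0.4157·0.0000 + 0.5843·11.2344] = 6.4343
Node u (S = 49): V_u = e^(−0.02)·[0.4157·0.0000 + 0.5843·0.0000] = 0.0000
Node d (S = 26.25): V_d = e^(−0.02)·[0.4157·0.0000 + 0.5843·6.4343] = 3.6852
Node 0 (S = 35): V_0 = e^(−0.02)·[0.4157·0.0000 + 0.5843·3.6852] = 2.1106

€2.11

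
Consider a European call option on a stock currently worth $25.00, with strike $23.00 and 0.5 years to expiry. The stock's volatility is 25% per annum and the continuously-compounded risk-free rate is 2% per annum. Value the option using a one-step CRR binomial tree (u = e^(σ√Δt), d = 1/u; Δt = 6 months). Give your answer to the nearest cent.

$3.28

CRR parameters: u = e^(σ√Δt) = e^(0.25·√0.5) = 1.1934, d = 1/u = 0.8380
Per-period rate: rΔt = 0.02·0.5 = 0.01, so R = e^0.01 = 1.0101
Risk-neutral probability p = (e^0.01 − 0.8380)/(1.1934 − 0.8380) = 0.1721/0.3554 = 0.4842
Terminal stock prices: S_u = 29.83, S_d = 20.95
Terminal payoffs (S − K): max(6.834, 0) = 6.834, max(-2.051, 0) = 0
Node 0 (S = 25): V_0 = e^(−0.01)·[0.4842·6.8341 + 0.5158·0.0000] = 3.2761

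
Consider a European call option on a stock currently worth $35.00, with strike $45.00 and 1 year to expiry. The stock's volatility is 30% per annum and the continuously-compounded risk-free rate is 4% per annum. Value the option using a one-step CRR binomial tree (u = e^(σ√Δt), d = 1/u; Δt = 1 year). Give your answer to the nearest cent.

$1.06

CRR parameters: u = e^(σ√Δt) = e^(0.3·√1) = 1.3499, d = 1/u = 0.7408
Per-period rate: rΔt = 0.04·1 = 0.04, so R = e^0.04 = 1.0408
Risk-neutral probability p = (e^0.04 − 0.7408)/(1.3499 − 0.7408) = 0.3000/0.6090 = 0.4926
Terminal stock prices: S_u = 47.25, S_d = 25.93
Terminal payoffs (S − K): max(2.245, 0) = 2.245, max(-19.07, 0) = 0
Node 0 (S = 35): V_0 = e^(−0.04)·[0.4926·2.2451 + 0.5074·0.0000] = 1.0625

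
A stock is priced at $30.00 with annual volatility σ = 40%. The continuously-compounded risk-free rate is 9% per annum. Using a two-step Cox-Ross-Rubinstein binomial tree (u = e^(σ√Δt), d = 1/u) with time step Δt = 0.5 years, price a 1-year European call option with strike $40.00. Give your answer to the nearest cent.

$3.05

CRR parameters: u = e^(σ√Δt) = e^(0.4·√0.5) = 1.3269, d = 1/u = 0.7536
Per-period rate: rΔt = 0.09·0.5 = 0.045, so R = e^0.045 = 1.0460
Risk-neutral probability p = (e^0.045 − 0.7536)/(1.3269 − 0.7536) = 0.2924/0.5733 = 0.5100
Terminal stock prices: S_uu = 52.82, S_ud = 30, S_dd = 17.04
Terminal payoffs (S − K): max(12.82, 0) = 12.82, max(-10, 0) = 0, max(-22.96, 0) = 0
Node u (S = 39.81): V_u = e^(−0.045)·[0.5100·12.8196 + 0.4900·0.0000] = 6.2509
Node d (S = 22.61): V_d = e^(−0.045)·[0.5100·0.0000 + 0.4900·0.0000] = 0.0000
Node 0 (S = 30): V_0 = e^(−0.045)·[0.5100·6.2509 + 0.4900·0.0000] = 3.0480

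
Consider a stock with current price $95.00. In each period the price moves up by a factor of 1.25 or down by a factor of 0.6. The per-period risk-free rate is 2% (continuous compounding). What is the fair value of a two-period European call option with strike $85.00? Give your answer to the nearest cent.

$25.47

Risk-neutral probability p = (e^0.02 − 0.6)/(1.25 − 0.6) = 0.4202/0.6500 = 0.6465
Terminal stock prices: S_uu = 148.4, S_ud = 71.25, S_dd = 34.2
Terminal payoffs (S − K): max(63.44, 0) = 63.44, max(-13.75, 0) = 0, max(-50.8, 0) = 0
Node u (S = 118.8): V_u = e^(−0.02)·[0.6465·63.4375 + 0.3535·0.0000] = 40.1980
Node d (S = 57): V_d = e^(−0.02)·[0.6465·0.0000 + 0.3535·0.0000] = 0.0000
Node 0 (S = 95): V_0 = e^(−0.02)·[0.6465·40.1980 + 0.3535·0.0000] = 25.4720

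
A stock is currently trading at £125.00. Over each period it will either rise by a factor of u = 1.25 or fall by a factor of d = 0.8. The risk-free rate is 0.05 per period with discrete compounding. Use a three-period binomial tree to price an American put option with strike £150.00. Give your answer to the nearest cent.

£26.76

Risk-neutral probability p = (1 + 0.05 − 0.8)/(1.25 − 0.8) = 0.2500/0.4500 = 0.5556
Terminal stock prices: S_uuu = 244.1, S_uud = 156.2, S_udd = 100, S_ddd = 64
Terminal payoffs (K − S): max(-94.14, 0) = 0, max(-6.25, 0) = 0, max(50, 0) = 50, max(86, 0) = 86
Node uu (S = 195.3): continuation = 1/1.05·[0.5556·0.0000 + 0.4444·0.0000] = 0.0000; exercise value = 0.0000 ≤ continuation, so V_uu = 0.0000
Node ud (S = 125): continuation = 1/1.05·[0.5556·0.0000 + 0.4444·50.0000] = 21.1640; exercise value = 25.0000 > continuation, so V_ud = 25.0000 (exercise)
Node dd (S = 80): continuation = 1/1.05·[0.5556·50.0000 + 0.4444·86.0000] = 62.8571; exercise value = 70.0000 > continuation, so V_dd = 70.0000 (exercise)
Node u (S = 156.2): continuation = 1/1.05·[0.5556·0.0000 + 0.4444·25.0000] = 10.5820; exercise value = 0.0000 ≤ continuation, so V_u = 10.5820
Node d (S = 100): continuation = 1/1.05·[0.5556·25.0000 + 0.4444·70.0000] = 42.8571; exercise value = 50.0000 > continuation, so V_d = 50.0000 (exercise)
Node 0 (S = 125): continuation = 1/1.05·[0.5556·10.5820 + 0.4444·50.0000] = 26.7630; exercise value = 25.0000 ≤ continuation, so V_0 = 26.7630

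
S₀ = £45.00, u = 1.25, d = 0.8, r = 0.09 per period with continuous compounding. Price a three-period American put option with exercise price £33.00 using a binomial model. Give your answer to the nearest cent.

Risk-neutral probability p = (e^0.09 − 0.8)/(1.25 − 0.8) = 0.2942/0.4500 = 0.6537
Terminal stock prices: S_uuu = 87.89, S_uud = 56.25, S_udd = 36, S_ddd = 23.04
Terminal payoffs (K − S): max(-54.89, 0) = 0, max(-23.25, 0) = 0, max(-3, 0) = 0, max(9.96, 0) = 9.96
Node uu (S = 70.31): continuation = e^(−0.09)·[0.6537·0.0000 + 0.3463·0.0000] = 0.0000; exercise value = 0.0000 ≤ continuation, so V_uu = 0.0000
Node ud (S = 45): continuation = e^(−0.09)·[0.6537·0.0000 + 0.3463·0.0000] = 0.0000; exercise value = 0.0000 ≤ continuation, so V_ud = 0.0000
Node dd (S = 28.8): continuation = e^(−0.09)·[0.6537·0.0000 + 0.3463·9.9600] = 3.1521; exercise value = 4.2000 > continuation, so V_dd = 4.2000 (exercise)
Node u (S = 56.25): continuation = e^(−0.09)·[0.6537·0.0000 + 0.3463·0.0000] = 0.0000; exercise value = 0.0000 ≤ continuation, so V_u = 0.0000
Node d (S = 36): continuation = e^(−0.09)·[0.6537·0.0000 + 0.3463·4.2000] = 1.3292; exercise value = 0.0000 ≤ continuation, so V_d = 1.3292
Node 0 (S = 45): continuation = e^(−0.09)·[0.6537·0.0000 + 0.3463·1.3292] = 0.4207; exercise value = 0.0000 ≤ continuation, so V_0 = 0.4207

£0.42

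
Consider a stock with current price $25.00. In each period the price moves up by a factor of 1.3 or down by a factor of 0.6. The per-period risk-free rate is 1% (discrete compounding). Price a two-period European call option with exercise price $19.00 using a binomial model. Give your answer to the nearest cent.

$8.06

Risk-neutral probability p = (1 + 0.01 − 0.6)/(1.3 − 0.6) = 0.4100/0.7000 = 0.5857
Terminal stock prices: S_uu = 42.25, S_ud = 19.5, S_dd = 9
Terminal payoffs (S − K): max(23.25, 0) = 23.25, max(0.5, 0) = 0.5, max(-10, 0) = 0
Node u (S = 32.5): V_u = 1/1.01·[0.5857·23.2500 + 0.4143·0.5000] = 13.6881
Node d (S = 15): V_d = 1/1.01·[0.5857·0.5000 + 0.4143·0.0000] = 0.2900
Node 0 (S = 25): V_0 = 1/1.01·[0.5857·13.6881 + 0.4143·0.2900] = 8.0569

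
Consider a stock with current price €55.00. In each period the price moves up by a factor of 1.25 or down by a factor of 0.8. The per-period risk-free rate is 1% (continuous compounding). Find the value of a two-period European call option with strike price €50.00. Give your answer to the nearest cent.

Risk-neutral probability p = (e^0.01 − 0.8)/(1.25 − 0.8) = 0.2101/0.4500 = 0.4668
Terminal stock prices: S_uu = 85.94, S_ud = 55, S_dd = 35.2
Terminal payoffs (S − K): max(35.94, 0) = 35.94, max(5, 0) = 5, max(-14.8, 0) = 0
Node u (S = 68.75): V_u = e^(−0.01)·[0.4668·35.9375 + 0.5332·5.0000] = 19.2475
Node d (S = 44): V_d = e^(−0.01)·[0.4668·5.0000 + 0.5332·0.0000] = 2.3107
Node 0 (S = 55): V_0 = e^(−0.01)·[0.4668·19.2475 + 0.5332·2.3107] = 10.1148

€10.11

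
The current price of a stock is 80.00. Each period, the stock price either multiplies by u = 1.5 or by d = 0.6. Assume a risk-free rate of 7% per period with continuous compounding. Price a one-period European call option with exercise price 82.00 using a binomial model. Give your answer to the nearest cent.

Risk-neutral probability p = (e^0.07 − 0.6)/(1.5 − 0.6) = 0.4725/0.9000 = 0.5250
Terminal stock prices: S_u = 120, S_d = 48
Terminal payoffs (S − K): max(38, 0) = 38, max(-34, 0) = 0
Node 0 (S = 80): V_0 = e^(−0.07)·[0.5250·38.0000 + 0.4750·0.0000] = 18.6016

18.60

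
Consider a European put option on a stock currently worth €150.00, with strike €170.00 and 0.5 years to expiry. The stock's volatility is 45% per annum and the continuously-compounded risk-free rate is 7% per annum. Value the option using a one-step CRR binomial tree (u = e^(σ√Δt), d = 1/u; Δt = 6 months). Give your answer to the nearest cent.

€30.80

CRR parameters: u = e^(σ√Δt) = e^(0.45·√0.5) = 1.3746, d = 1/u = 0.7275
Per-period rate: rΔt = 0.07·0.5 = 0.035, so R = e^0.035 = 1.0356
Risk-neutral probability p = (e^0.035 − 0.7275)/(1.3746 − 0.7275) = 0.3082/0.6472 = 0.4762
Terminal stock prices: S_u = 206.2, S_d = 109.1
Terminal payoffs (K − S): max(-36.2, 0) = 0, max(60.88, 0) = 60.88
Node 0 (S = 150): V_0 = e^(−0.035)·[0.4762·0.0000 + 0.5238·60.8812] = 30.7955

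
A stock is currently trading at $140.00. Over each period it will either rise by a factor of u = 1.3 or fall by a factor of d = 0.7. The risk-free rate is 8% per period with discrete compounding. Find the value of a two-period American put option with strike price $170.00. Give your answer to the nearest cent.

$32.93

Risk-neutral probability p = (1 + 0.08 − 0.7)/(1.3 − 0.7) = 0.3800/0.6000 = 0.6333
Terminal stock prices: S_uu = 236.6, S_ud = 127.4, S_dd = 68.6
Terminal payoffs (K − S): max(-66.6, 0) = 0, max(42.6, 0) = 42.6, max(101.4, 0) = 101.4
Node u (S = 182): continuation = 1/1.08·[0.6333·0.0000 + 0.3667·42.6000] = 14.4630; exercise value = 0.0000 ≤ continuation, so V_u = 14.4630
Node d (S = 98): continuation = 1/1.08·[0.6333·42.6000 + 0.3667·101.4000] = 59.4074; exercise value = 72.0000 > continuation, so V_d = 72.0000 (exercise)
Node 0 (S = 140): continuation = 1/1.08·[0.6333·14.4630 + 0.3667·72.0000] = 32.9258; exercise value = 30.0000 ≤ continuation, so V_0 = 32.9258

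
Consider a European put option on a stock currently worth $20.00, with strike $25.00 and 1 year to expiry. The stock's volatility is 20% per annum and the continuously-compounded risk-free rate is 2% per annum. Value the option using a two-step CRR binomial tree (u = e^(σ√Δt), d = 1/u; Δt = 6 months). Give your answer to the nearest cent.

$4.88

CRR parameters: u = e^(σ√Δt) = e^(0.2·√0.5) = 1.1519, d = 1/u = 0.8681
Per-period rate: rΔt = 0.02·0.5 = 0.01, so R = e^0.01 = 1.0101
Risk-neutral probability p = (e^0.01 − 0.8681)/(1.1519 − 0.8681) = 0.1419/0.2838 = 0.5001
Terminal stock prices: S_uu = 26.54, S_ud = 20, S_dd = 15.07
Terminal payoffs (K − S): max(-1.538, 0) = 0, max(5, 0) = 5, max(9.927, 0) = 9.927
Node u (S = 23.04): V_u = e^(−0.01)·[0.5001·0.0000 + 0.4999·5.0000] = 2.4745
Node d (S = 17.36): V_d = e^(−0.01)·[0.5001·5.0000 + 0.4999·9.9272] = 7.3888
Node 0 (S = 20): V_0 = e^(−0.01)·[0.5001·2.4745 + 0.4999·7.3888] = 4.8820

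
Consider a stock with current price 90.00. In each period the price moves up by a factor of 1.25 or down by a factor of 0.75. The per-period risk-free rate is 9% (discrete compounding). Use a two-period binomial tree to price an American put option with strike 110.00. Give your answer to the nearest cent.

20.00

Risk-neutral probability p = (1 + 0.09 − 0.75)/(1.25 − 0.75) = 0.3400/0.5000 = 0.6800
Terminal stock prices: S_uu = 140.6, S_ud = 84.38, S_dd = 50.62
Terminal payoffs (K − S): max(-30.62, 0) = 0, max(25.62, 0) = 25.62, max(59.38, 0) = 59.38
Node u (S = 112.5): continuation = 1/1.09·[0.6800·0.0000 + 0.3200·25.6250] = 7.5229; exercise value = 0.0000 ≤ continuation, so V_u = 7.5229
Node d (S = 67.5): continuation = 1/1.09·[0.6800·25.6250 + 0.3200·59.3750] = 33.4174; exercise value = 42.5000 > continuation, so V_d = 42.5000 (exercise)
Node 0 (S = 90): continuation = 1/1.09·[0.6800·7.5229 + 0.3200·42.5000] = 17.1703; exercise value = 20.0000 > continuation, so V_0 = 20.0000 (exercise)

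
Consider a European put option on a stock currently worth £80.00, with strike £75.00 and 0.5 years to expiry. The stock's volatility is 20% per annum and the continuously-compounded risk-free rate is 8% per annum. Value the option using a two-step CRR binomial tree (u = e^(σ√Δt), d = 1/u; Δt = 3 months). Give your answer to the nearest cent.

£1.64

CRR parameters: u = e^(σ√Δt) = e^(0.2·√0.25) = 1.1052, d = 1/u = 0.9048
Per-period rate: rΔt = 0.08·0.25 = 0.02, so R = e^0.02 = 1.0202
Risk-neutral probability p = (e^0.02 − 0.9048)/(1.1052 − 0.9048) = 0.1154/0.2003 = 0.5759
Terminal stock prices: S_uu = 97.71, S_ud = 80, S_dd = 65.5
Terminal payoffs (K − S): max(-22.71, 0) = 0, max(-5, 0) = 0, max(9.502, 0) = 9.502
Node u (S = 88.41): V_u = e^(−0.02)·[0.5759·0.0000 + 0.4241·0.0000] = 0.0000
Node d (S = 72.39): V_d = e^(−0.02)·[0.5759·0.0000 + 0.4241·9.5015] = 3.9502
Node 0 (S = 80): V_0 = e^(−0.02)·[0.5759·0.0000 + 0.4241·3.9502] = 1.6423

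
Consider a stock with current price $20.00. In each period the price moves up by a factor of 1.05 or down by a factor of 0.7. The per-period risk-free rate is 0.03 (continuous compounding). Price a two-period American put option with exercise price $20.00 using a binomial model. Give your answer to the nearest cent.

Risk-neutral probability p = (e^0.03 − 0.7)/(1.05 − 0.7) = 0.3305/0.3500 = 0.9442
Terminal stock prices: S_uu = 22.05, S_ud = 14.7, S_dd = 9.8
Terminal payoffs (K − S): max(-2.05, 0) = 0, max(5.3, 0) = 5.3, max(10.2, 0) = 10.2
Node u (S = 21): continuation = e^(−0.03)·[0.9442·0.0000 + 0.0558·5.3000] = 0.2872; exercise value = 0.0000 ≤ continuation, so V_u = 0.2872
Node d (S = 14): continuation = e^(−0.03)·[0.9442·5.3000 + 0.0558·10.2000] = 5.4089; exercise value = 6.0000 > continuation, so V_d = 6.0000 (exercise)
Node 0 (S = 20): continuation = e^(−0.03)·[0.9442·0.2872 + 0.0558·6.0000] = 0.5883; exercise value = 0.0000 ≤ continuation, so V_0 = 0.5883

$0.59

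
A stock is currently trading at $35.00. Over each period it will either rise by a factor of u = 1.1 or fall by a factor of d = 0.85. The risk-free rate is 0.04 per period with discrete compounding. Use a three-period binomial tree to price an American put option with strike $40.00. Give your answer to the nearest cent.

Risk-neutral probability p = (1 + 0.04 − 0.85)/(1.1 − 0.85) = 0.1900/0.2500 = 0.7600
Terminal stock prices: S_uuu = 46.59, S_uud = 36, S_udd = 27.82, S_ddd = 21.49
Terminal payoffs (K − S): max(-6.585, 0) = 0, max(4.002, 0) = 4.002, max(12.18, 0) = 12.18, max(18.51, 0) = 18.51
Node uu (S = 42.35): continuation = 1/1.04·[0.7600·0.0000 + 0.2400·4.0025] = 0.9237; exercise value = 0.0000 ≤ continuation, so V_uu = 0.9237
Node ud (S = 32.73): continuation = 1/1.04·[0.7600·4.0025 + 0.2400·12.1838] = 5.7365; exercise value = 7.2750 > continuation, so V_ud = 7.2750 (exercise)
Node dd (S = 25.29): continuation = 1/1.04·[0.7600·12.1838 + 0.2400·18.5056] = 13.1740; exercise value = 14.7125 > continuation, so V_dd = 14.7125 (exercise)
Node u (S = 38.5): continuation = 1/1.04·[0.7600·0.9237 + 0.2400·7.2750] = 2.3538; exercise value = 1.5000 ≤ continuation, so V_u = 2.3538
Node d (S = 29.75): continuation = 1/1.04·[0.7600·7.2750 + 0.2400·14.7125] = 8.7115; exercise value = 10.2500 > continuation, so V_d = 10.2500 (exercise)
Node 0 (S = 35): continuation = 1/1.04·[0.7600·2.3538 + 0.2400·10.2500] = 4.0855; exercise value = 5.0000 > continuation, so V_0 = 5.0000 (exercise)

$5.00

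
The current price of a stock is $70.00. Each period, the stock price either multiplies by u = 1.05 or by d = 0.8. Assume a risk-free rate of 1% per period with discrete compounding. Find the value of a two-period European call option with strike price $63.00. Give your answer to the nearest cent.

$9.80

Risk-neutral probability p = (1 + 0.01 − 0.8)/(1.05 − 0.8) = 0.2100/0.2500 = 0.8400
Terminal stock prices: S_uu = 77.17, S_ud = 58.8, S_dd = 44.8
Terminal payoffs (S − K): max(14.17, 0) = 14.17, max(-4.2, 0) = 0, max(-18.2, 0) = 0
Node u (S = 73.5): V_u = 1/1.01·[0.8400·14.1750 + 0.1600·0.0000] = 11.7891
Node d (S = 56): V_d = 1/1.01·[0.8400·0.0000 + 0.1600·0.0000] = 0.0000
Node 0 (S = 70): V_0 = 1/1.01·[0.8400·11.7891 + 0.1600·0.0000] = 9.8048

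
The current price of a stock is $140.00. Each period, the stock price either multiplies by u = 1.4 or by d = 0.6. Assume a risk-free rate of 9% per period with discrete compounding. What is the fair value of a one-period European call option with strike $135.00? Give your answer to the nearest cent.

$34.28

Risk-neutral probability p = (1 + 0.09 − 0.6)/(1.4 − 0.6) = 0.4900/0.8000 = 0.6125
Terminal stock prices: S_u = 196, S_d = 84
Terminal payoffs (S − K): max(61, 0) = 61, max(-51, 0) = 0
Node 0 (S = 140): V_0 = 1/1.09·[0.6125·61.0000 + 0.3875·0.0000] = 34.2775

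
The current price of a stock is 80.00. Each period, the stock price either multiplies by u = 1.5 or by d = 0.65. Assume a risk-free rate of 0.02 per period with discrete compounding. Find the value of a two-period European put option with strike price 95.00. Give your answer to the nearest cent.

Risk-neutral probability p = (1 + 0.02 − 0.65)/(1.5 − 0.65) = 0.3700/0.8500 = 0.4353
Terminal stock prices: S_uu = 180, S_ud = 78, S_dd = 33.8
Terminal payoffs (K − S): max(-85, 0) = 0, max(17, 0) = 17, max(61.2, 0) = 61.2
Node u (S = 120): V_u = 1/1.02·[0.4353·0.0000 + 0.5647·17.0000] = 9.4118
Node d (S = 52): V_d = 1/1.02·[0.4353·17.0000 + 0.5647·61.2000] = 41.1373
Node 0 (S = 80): V_0 = 1/1.02·[0.4353·9.4118 + 0.5647·41.1373] = 26.7915

26.79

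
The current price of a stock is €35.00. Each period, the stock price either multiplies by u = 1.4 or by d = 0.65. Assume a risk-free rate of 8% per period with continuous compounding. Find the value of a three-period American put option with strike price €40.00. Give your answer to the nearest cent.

€8.42

Risk-neutral probability p = (e^0.08 − 0.65)/(1.4 − 0.65) = 0.4333/0.7500 = 0.5777
Terminal stock prices: S_uuu = 96.04, S_uud = 44.59, S_udd = 20.7, S_ddd = 9.612
Terminal payoffs (K − S): max(-56.04, 0) = 0, max(-4.59, 0) = 0, max(19.3, 0) = 19.3, max(30.39, 0) = 30.39
Node uu (S = 68.6): continuation = e^(−0.08)·[0.5777·0.0000 + 0.4223·0.0000] = 0.0000; exercise value = 0.0000 ≤ continuation, so V_uu = 0.0000
Node ud (S = 31.85): continuation = e^(−0.08)·[0.5777·0.0000 + 0.4223·19.2975] = 7.5225; exercise value = 8.1500 > continuation, so V_ud = 8.1500 (exercise)
Node dd (S = 14.79): continuation = e^(−0.08)·[0.5777·19.2975 + 0.4223·30.3881] = 22.1372; exercise value = 25.2125 > continuation, so V_dd = 25.2125 (exercise)
Node u (S = 49): continuation = e^(−0.08)·[0.5777·0.0000 + 0.4223·8.1500] = 3.1770; exercise value = 0.0000 ≤ continuation, so V_u = 3.1770
Node d (S = 22.75): continuation = e^(−0.08)·[0.5777·8.1500 + 0.4223·25.2125] = 14.1747; exercise value = 17.2500 > continuation, so V_d = 17.2500 (exercise)
Node 0 (S = 35): continuation = e^(−0.08)·[0.5777·3.1770 + 0.4223·17.2500] = 8.4186; exercise value = 5.0000 ≤ continuation, so V_0 = 8.4186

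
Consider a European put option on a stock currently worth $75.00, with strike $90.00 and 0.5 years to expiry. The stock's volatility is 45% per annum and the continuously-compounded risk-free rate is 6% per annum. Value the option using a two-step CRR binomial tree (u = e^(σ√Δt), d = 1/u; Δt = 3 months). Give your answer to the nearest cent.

$18.45

CRR parameters: u = e^(σ√Δt) = e^(0.45·√0.25) = 1.2523, d = 1/u = 0.7985
Per-period rate: rΔt = 0.06·0.25 = 0.015, so R = e^0.015 = 1.0151
Risk-neutral probability p = (e^0.015 − 0.7985)/(1.2523 − 0.7985) = 0.2166/0.4538 = 0.4773
Terminal stock prices: S_uu = 117.6, S_ud = 75, S_dd = 47.82
Terminal payoffs (K − S): max(-27.62, 0) = 0, max(15, 0) = 15, max(42.18, 0) = 42.18
Node u (S = 93.92): V_u = e^(−0.015)·[0.4773·0.0000 + 0.5227·15.0000] = 7.7239
Node d (S = 59.89): V_d = e^(−0.015)·[0.4773·15.0000 + 0.5227·42.1779] = 28.7714
Node 0 (S = 75): V_0 = e^(−0.015)·[0.4773·7.7239 + 0.5227·28.7714] = 18.4469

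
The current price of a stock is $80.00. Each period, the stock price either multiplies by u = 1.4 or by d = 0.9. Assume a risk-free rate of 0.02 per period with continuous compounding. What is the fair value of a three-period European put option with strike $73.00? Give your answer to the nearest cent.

Risk-neutral probability p = (e^0.02 − 0.9)/(1.4 − 0.9) = 0.1202/0.5000 = 0.2404
Terminal stock prices: S_uuu = 219.5, S_uud = 141.1, S_udd = 90.72, S_ddd = 58.32
Terminal payoffs (K − S): max(-146.5, 0) = 0, max(-68.12, 0) = 0, max(-17.72, 0) = 0, max(14.68, 0) = 14.68
Node uu (S = 156.8): V_uu = e^(−0.02)·[0.2404·0.0000 + 0.7596·0.0000] = 0.0000
Node ud (S = 100.8): V_ud = e^(−0.02)·[0.2404·0.0000 + 0.7596·0.0000] = 0.0000
Node dd (S = 64.8): V_dd = e^(−0.02)·[0.2404·0.0000 + 0.7596·14.6800] = 10.9301
Node u (S = 112): V_u = e^(−0.02)·[0.2404·0.0000 + 0.7596·0.0000] = 0.0000
Node d (S = 72): V_d = e^(−0.02)·[0.2404·0.0000 + 0.7596·10.9301] = 8.1381
Node 0 (S = 80): V_0 = e^(−0.02)·[0.2404·0.0000 + 0.7596·8.1381] = 6.0592

$6.06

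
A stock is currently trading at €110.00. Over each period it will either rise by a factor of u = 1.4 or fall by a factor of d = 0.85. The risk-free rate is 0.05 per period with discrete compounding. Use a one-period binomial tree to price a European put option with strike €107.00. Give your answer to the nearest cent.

Risk-neutral probability p = (1 + 0.05 − 0.85)/(1.4 − 0.85) = 0.2000/0.5500 = 0.3636
Terminal stock prices: S_u = 154, S_d = 93.5
Terminal payoffs (K − S): max(-47, 0) = 0, max(13.5, 0) = 13.5
Node 0 (S = 110): V_0 = 1/1.05·[0.3636·0.0000 + 0.6364·13.5000] = 8.1818

€8.18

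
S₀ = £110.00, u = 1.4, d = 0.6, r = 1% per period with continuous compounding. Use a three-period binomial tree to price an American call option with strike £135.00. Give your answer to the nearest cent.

£21.80

Risk-neutral probability p = (e^0.01 − 0.6)/(1.4 − 0.6) = 0.4101/0.8000 = 0.5126
Terminal stock prices: S_uuu = 301.8, S_uud = 129.4, S_udd = 55.44, S_ddd = 23.76
Terminal payoffs (S − K): max(166.8, 0) = 166.8, max(-5.64, 0) = 0, max(-79.56, 0) = 0, max(-111.2, 0) = 0
Node uu (S = 215.6): continuation = e^(−0.01)·[0.5126·166.8400 + 0.4874·0.0000] = 84.6651; exercise value = 80.6000 ≤ continuation, so V_uu = 84.6651
Node ud (S = 92.4): continuation = e^(−0.01)·[0.5126·0.0000 + 0.4874·0.0000] = 0.0000; exercise value = 0.0000 ≤ continuation, so V_ud = 0.0000
Node dd (S = 39.6): continuation = e^(−0.01)·[0.5126·0.0000 + 0.4874·0.0000] = 0.0000; exercise value = 0.0000 ≤ continuation, so V_dd = 0.0000
Node u (S = 154): continuation = e^(−0.01)·[0.5126·84.6651 + 0.4874·0.0000] = 42.9644; exercise value = 19.0000 ≤ continuation, so V_u = 42.9644
Node d (S = 66): continuation = e^(−0.01)·[0.5126·0.0000 + 0.4874·0.0000] = 0.0000; exercise value = 0.0000 ≤ continuation, so V_d = 0.0000
Node 0 (S = 110): continuation = e^(−0.01)·[0.5126·42.9644 + 0.4874·0.0000] = 21.8028; exercise value = 0.0000 ≤ continuation, so V_0 = 21.8028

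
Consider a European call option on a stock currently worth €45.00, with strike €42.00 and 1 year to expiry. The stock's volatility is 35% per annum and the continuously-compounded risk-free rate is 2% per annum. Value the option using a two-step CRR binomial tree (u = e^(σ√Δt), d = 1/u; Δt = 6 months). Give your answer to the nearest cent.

CRR parameters: u = e^(σ√Δt) = e^(0.35·√0.5) = 1.2808, d = 1/u = 0.7808
Per-period rate: rΔt = 0.02·0.5 = 0.01, so R = e^0.01 = 1.0101
Risk-neutral probability p = (e^0.01 − 0.7808)/(1.2808 − 0.7808) = 0.2293/0.5000 = 0.4585
Terminal stock prices: S_uu = 73.82, S_ud = 45, S_dd = 27.43
Terminal payoffs (S − K): max(31.82, 0) = 31.82, max(3, 0) = 3, max(-14.57, 0) = 0
Node u (S = 57.64): V_u = e^(−0.01)·[0.4585·31.8206 + 0.5415·3.0000] = 16.0541
Node d (S = 35.13): V_d = e^(−0.01)·[0.4585·3.0000 + 0.5415·0.0000] = 1.3619
Node 0 (S = 45): V_0 = e^(−0.01)·[0.4585·16.0541 + 0.5415·1.3619] = 8.0183

€8.02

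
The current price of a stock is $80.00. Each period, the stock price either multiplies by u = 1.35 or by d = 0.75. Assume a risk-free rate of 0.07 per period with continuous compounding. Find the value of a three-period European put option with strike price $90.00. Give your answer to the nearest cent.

Risk-neutral probability p = (e^0.07 − 0.75)/(1.35 − 0.75) = 0.3225/0.6000 = 0.5375
Terminal stock prices: S_uuu = 196.8, S_uud = 109.4, S_udd = 60.75, S_ddd = 33.75
Terminal payoffs (K − S): max(-106.8, 0) = 0, max(-19.35, 0) = 0, max(29.25, 0) = 29.25, max(56.25, 0) = 56.25
Node uu (S = 145.8): V_uu = e^(−0.07)·[0.5375·0.0000 + 0.4625·0.0000] = 0.0000
Node ud (S = 81): V_ud = e^(−0.07)·[0.5375·0.0000 + 0.4625·29.2500] = 12.6132
Node dd (S = 45): V_dd = e^(−0.07)·[0.5375·29.2500 + 0.4625·56.2500] = 38.9154
Node u (S = 108): V_u = e^(−0.07)·[0.5375·0.0000 + 0.4625·12.6132] = 5.4390
Node d (S = 60): V_d = e^(−0.07)·[0.5375·12.6132 + 0.4625·38.9154] = 23.1025
Node 0 (S = 80): V_0 = e^(−0.07)·[0.5375·5.4390 + 0.4625·23.1025] = 12.6882

$12.69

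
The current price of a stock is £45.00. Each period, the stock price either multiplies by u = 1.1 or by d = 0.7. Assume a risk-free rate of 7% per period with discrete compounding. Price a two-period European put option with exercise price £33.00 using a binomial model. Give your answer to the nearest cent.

Risk-neutral probability p = (1 + 0.07 − 0.7)/(1.1 − 0.7) = 0.3700/0.4000 = 0.9250
Terminal stock prices: S_uu = 54.45, S_ud = 34.65, S_dd = 22.05
Terminal payoffs (K − S): max(-21.45, 0) = 0, max(-1.65, 0) = 0, max(10.95, 0) = 10.95
Node u (S = 49.5): V_u = 1/1.07·[0.9250·0.0000 + 0.0750·0.0000] = 0.0000
Node d (S = 31.5): V_d = 1/1.07·[0.9250·0.0000 + 0.0750·10.9500] = 0.7675
Node 0 (S = 45): V_0 = 1/1.07·[0.9250·0.0000 + 0.0750·0.7675] = 0.0538

£0.05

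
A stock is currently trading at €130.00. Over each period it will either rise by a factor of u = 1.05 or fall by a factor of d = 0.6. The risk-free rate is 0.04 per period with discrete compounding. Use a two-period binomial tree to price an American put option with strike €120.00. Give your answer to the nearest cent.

€1.66

Risk-neutral probability p = (1 + 0.04 − 0.6)/(1.05 − 0.6) = 0.4400/0.4500 = 0.9778
Terminal stock prices: S_uu = 143.3, S_ud = 81.9, S_dd = 46.8
Terminal payoffs (K − S): max(-23.33, 0) = 0, max(38.1, 0) = 38.1, max(73.2, 0) = 73.2
Node u (S = 136.5): continuation = 1/1.04·[0.9778·0.0000 + 0.0222·38.1000] = 0.8141; exercise value = 0.0000 ≤ continuation, so V_u = 0.8141
Node d (S = 78): continuation = 1/1.04·[0.9778·38.1000 + 0.0222·73.2000] = 37.3846; exercise value = 42.0000 > continuation, so V_d = 42.0000 (exercise)
Node 0 (S = 130): continuation = 1/1.04·[0.9778·0.8141 + 0.0222·42.0000] = 1.6628; exercise value = 0.0000 ≤ continuation, so V_0 = 1.6628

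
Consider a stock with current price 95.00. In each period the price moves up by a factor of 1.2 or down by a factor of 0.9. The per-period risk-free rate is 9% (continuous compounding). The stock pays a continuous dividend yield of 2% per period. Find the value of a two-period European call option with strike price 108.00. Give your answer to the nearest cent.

Per-period risk-free factor R = e^0.09 = 1.0942; dividend-adjusted growth = e^(0.09−0.02) = 1.0725.
Risk-neutral probability p = (1.0725 − 0.9)/(1.2 − 0.9) = 0.1725/0.3000 = 0.5750
Terminal stock prices: S_uu = 136.8, S_ud = 102.6, S_dd = 76.95
Terminal payoffs (S − K): max(28.8, 0) = 28.8, max(-5.4, 0) = 0, max(-31.05, 0) = 0
Node u (S = 114): V_u = e^(−0.09)·[0.5750·28.8000 + 0.4250·0.0000] = 15.1354
Node d (S = 85.5): V_d = e^(−0.09)·[0.5750·0.0000 + 0.4250·0.0000] = 0.0000
Node 0 (S = 95): V_0 = e^(−0.09)·[0.5750·15.1354 + 0.4250·0.0000] = 7.9542

7.95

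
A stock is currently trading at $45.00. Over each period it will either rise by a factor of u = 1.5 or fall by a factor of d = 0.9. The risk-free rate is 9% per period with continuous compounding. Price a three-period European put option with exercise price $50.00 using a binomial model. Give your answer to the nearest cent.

Risk-neutral probability p = (e^0.09 − 0.9)/(1.5 − 0.9) = 0.1942/0.6000 = 0.3236
Terminal stock prices: S_uuu = 151.9, S_uud = 91.12, S_udd = 54.68, S_ddd = 32.81
Terminal payoffs (K − S): max(-101.9, 0) = 0, max(-41.12, 0) = 0, max(-4.675, 0) = 0, max(17.19, 0) = 17.19
Node uu (S = 101.2): V_uu = e^(−0.09)·[0.3236·0.0000 + 0.6764·0.0000] = 0.0000
Node ud (S = 60.75): V_ud = e^(−0.09)·[0.3236·0.0000 + 0.6764·0.0000] = 0.0000
Node dd (S = 36.45): V_dd = e^(−0.09)·[0.3236·0.0000 + 0.6764·17.1950] = 10.6293
Node u (S = 67.5): V_u = e^(−0.09)·[0.3236·0.0000 + 0.6764·0.0000] = 0.0000
Node d (S = 40.5): V_d = e^(−0.09)·[0.3236·0.0000 + 0.6764·10.6293] = 6.5706
Node 0 (S = 45): V_0 = e^(−0.09)·[0.3236·0.0000 + 0.6764·6.5706] = 4.0617

$4.06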